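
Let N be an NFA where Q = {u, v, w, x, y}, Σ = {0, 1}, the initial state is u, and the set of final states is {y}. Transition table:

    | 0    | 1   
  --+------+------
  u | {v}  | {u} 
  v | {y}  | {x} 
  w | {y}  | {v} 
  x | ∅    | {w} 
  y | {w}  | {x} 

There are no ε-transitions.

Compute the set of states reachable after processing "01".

Start in {u}.
Read '0': {u} → {v}.
Read '1': {v} → {x}.

{x}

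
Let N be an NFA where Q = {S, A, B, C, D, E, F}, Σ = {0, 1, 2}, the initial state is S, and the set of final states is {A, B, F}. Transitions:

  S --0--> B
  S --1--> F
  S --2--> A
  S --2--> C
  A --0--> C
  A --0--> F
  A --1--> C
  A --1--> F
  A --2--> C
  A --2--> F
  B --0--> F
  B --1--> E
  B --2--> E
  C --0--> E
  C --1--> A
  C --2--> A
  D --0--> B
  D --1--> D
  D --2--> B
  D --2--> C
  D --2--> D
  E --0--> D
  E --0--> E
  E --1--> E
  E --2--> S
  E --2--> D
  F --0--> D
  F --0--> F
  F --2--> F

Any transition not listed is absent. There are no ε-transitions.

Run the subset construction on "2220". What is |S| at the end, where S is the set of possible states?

4

Start in {S}.
Read '2': S→{A, C}; now {A, C}.
Read '2': A→{C, F}, C→{A}; now {A, C, F}.
Read '2': A→{C, F}, C→{A}, F→{F}; now {A, C, F}.
Read '0': A→{C, F}, C→{E}, F→{D, F}; now {C, D, E, F}.
That set has 4 states.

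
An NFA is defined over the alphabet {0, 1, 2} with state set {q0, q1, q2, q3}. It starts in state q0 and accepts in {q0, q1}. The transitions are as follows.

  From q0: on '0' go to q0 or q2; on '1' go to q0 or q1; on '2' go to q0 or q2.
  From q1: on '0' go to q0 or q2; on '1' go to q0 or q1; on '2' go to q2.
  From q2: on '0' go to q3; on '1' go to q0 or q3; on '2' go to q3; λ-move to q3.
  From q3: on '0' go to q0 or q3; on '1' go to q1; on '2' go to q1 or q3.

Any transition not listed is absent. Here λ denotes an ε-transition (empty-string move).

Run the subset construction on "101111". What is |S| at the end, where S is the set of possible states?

Start in {q0}.
Read '1': q0→{q0, q1}; now {q0, q1}.
Read '0': q0→{q0, q2}, q1→{q0, q2}; union {q0, q2}; ε-closure = {q0, q2, q3}.
Read '1': q0→{q0, q1}, q2→{q0, q3}, q3→{q1}; now {q0, q1, q3}.
Read '1': q0→{q0, q1}, q1→{q0, q1}, q3→{q1}; now {q0, q1}.
Read '1': q0→{q0, q1}, q1→{q0, q1}; now {q0, q1}.
Read '1': q0→{q0, q1}, q1→{q0, q1}; now {q0, q1}.
That set has 2 states.

2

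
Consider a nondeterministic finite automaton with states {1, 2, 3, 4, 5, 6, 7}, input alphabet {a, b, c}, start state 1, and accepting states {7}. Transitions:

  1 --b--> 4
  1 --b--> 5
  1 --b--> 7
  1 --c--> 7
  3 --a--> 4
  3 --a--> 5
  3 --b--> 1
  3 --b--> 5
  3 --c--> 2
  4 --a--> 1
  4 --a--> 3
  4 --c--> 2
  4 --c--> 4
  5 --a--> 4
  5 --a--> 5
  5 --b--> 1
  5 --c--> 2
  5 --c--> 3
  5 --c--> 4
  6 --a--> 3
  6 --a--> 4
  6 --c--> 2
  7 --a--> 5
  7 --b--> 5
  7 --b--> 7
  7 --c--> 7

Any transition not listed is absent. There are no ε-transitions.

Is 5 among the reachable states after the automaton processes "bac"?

Start in {1}.
Read 'b': 1→{4, 5, 7}; now {4, 5, 7}.
Read 'a': 4→{1, 3}, 5→{4, 5}, 7→{5}; now {1, 3, 4, 5}.
Read 'c': 1→{7}, 3→{2}, 4→{2, 4}, 5→{2, 3, 4}; now {2, 3, 4, 7}.
State 5 is not in {2, 3, 4, 7}.

No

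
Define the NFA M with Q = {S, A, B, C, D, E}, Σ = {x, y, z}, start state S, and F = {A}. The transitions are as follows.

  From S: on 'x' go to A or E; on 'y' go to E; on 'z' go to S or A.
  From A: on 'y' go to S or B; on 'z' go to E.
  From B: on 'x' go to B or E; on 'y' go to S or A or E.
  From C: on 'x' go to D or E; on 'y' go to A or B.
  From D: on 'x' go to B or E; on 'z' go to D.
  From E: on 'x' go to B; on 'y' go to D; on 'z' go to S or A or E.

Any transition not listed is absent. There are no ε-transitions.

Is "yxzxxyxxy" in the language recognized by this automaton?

No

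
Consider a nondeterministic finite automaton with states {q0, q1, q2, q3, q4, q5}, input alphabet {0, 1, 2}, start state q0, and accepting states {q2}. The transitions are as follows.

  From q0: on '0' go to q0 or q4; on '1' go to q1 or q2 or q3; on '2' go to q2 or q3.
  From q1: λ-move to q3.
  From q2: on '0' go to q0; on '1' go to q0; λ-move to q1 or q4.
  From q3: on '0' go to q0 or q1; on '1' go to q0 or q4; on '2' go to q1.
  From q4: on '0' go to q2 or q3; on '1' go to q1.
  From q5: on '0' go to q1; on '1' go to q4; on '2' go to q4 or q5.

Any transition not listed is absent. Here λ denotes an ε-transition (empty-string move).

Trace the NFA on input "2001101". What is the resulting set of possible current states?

{q0, q1, q2, q3, q4}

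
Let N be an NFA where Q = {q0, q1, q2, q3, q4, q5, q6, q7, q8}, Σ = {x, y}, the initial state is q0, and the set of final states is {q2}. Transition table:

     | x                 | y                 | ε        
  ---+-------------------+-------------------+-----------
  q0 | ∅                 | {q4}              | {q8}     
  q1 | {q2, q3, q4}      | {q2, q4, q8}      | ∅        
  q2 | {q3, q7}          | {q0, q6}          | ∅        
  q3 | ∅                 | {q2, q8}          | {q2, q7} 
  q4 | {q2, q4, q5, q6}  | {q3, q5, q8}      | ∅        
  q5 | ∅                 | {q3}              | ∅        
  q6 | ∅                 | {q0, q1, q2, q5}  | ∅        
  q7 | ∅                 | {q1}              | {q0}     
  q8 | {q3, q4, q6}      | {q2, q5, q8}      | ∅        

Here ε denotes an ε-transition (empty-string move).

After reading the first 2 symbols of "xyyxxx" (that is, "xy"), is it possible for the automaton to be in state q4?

Start: ε-closure({q0}) = {q0, q8}.
Read 'x': {q0, q8} → {q0, q2, q3, q4, q6, q7, q8}.
Read 'y': {q0, q2, q3, q4, q6, q7, q8} → {q0, q1, q2, q3, q4, q5, q6, q7, q8}.
State q4 is in {q0, q1, q2, q3, q4, q5, q6, q7, q8}.

Yes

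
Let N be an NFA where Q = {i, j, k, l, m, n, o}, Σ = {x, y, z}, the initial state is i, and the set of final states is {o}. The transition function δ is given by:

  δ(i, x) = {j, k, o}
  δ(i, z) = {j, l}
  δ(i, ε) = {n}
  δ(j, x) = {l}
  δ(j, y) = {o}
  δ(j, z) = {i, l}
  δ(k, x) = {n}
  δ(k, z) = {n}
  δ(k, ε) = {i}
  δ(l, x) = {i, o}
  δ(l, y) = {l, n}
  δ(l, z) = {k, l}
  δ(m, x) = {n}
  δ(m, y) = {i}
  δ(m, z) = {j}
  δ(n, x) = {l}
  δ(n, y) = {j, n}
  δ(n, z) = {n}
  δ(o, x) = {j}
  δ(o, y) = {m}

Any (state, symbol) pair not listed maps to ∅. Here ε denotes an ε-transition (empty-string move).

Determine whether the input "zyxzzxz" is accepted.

No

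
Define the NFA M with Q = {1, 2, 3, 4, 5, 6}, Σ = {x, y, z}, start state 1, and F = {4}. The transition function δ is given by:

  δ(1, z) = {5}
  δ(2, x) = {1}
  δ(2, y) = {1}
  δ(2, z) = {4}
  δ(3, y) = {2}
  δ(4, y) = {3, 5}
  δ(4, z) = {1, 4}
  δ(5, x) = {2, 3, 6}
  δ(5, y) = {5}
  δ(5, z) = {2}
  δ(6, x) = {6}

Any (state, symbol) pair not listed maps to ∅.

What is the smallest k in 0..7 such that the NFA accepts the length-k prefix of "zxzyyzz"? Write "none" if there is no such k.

Start in {1}.
Read 'z': 1→{5}; now {5}.
Read 'x': 5→{2, 3, 6}; now {2, 3, 6}.
Read 'z': 2→{4}, 3→∅, 6→∅; now {4}.
None of the earlier sets intersect F, but {4} does.

3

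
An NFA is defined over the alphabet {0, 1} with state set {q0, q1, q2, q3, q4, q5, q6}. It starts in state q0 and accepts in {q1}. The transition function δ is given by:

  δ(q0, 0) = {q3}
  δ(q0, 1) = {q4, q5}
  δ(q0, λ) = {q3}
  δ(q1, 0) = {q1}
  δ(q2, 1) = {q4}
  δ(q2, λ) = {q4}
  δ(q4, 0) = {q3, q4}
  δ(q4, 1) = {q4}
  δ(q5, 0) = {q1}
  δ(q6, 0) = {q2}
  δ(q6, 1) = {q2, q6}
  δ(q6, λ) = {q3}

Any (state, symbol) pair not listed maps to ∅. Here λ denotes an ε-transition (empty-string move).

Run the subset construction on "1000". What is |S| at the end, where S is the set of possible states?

Start: ε-closure({q0}) = {q0, q3}.
Read '1': {q0, q3} → {q4, q5}.
Read '0': {q4, q5} → {q1, q3, q4}.
Read '0': {q1, q3, q4} → {q1, q3, q4}.
Read '0': {q1, q3, q4} → {q1, q3, q4}.
That set has 3 states.

3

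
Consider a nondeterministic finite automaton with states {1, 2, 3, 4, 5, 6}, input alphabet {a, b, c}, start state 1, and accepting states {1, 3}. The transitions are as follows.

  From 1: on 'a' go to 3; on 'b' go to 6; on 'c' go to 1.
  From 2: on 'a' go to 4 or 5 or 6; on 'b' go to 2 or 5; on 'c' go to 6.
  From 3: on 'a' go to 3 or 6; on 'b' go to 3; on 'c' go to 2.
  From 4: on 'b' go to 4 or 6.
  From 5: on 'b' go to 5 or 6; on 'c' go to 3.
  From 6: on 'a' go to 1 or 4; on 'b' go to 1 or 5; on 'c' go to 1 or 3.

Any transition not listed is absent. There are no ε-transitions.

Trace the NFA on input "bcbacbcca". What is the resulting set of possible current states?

{1, 3, 4, 5, 6}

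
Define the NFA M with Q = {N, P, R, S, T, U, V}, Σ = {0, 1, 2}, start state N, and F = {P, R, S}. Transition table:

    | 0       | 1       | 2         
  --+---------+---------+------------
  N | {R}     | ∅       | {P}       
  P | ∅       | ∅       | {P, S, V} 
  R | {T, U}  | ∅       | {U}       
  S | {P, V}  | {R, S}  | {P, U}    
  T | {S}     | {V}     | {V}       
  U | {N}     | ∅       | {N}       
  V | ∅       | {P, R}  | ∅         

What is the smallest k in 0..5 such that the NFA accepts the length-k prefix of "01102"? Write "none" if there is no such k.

1

Start in {N}.
Read '0': {N} → {R}.
None of the earlier sets intersect F, but {R} does.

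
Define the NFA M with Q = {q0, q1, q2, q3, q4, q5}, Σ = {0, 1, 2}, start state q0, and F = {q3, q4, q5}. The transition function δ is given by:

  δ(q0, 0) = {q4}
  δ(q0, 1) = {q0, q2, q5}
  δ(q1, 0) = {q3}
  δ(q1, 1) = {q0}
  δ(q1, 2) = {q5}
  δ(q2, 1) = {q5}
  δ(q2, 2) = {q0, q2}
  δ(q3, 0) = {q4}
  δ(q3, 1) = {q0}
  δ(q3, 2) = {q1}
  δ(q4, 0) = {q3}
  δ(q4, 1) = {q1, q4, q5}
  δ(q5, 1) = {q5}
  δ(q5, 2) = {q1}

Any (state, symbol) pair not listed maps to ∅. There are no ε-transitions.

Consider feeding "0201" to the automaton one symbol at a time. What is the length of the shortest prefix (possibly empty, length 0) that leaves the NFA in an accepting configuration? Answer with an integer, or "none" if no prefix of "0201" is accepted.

1

Start in {q0}.
Read '0': q0→{q4}; now {q4}.
None of the earlier sets intersect F, but {q4} does.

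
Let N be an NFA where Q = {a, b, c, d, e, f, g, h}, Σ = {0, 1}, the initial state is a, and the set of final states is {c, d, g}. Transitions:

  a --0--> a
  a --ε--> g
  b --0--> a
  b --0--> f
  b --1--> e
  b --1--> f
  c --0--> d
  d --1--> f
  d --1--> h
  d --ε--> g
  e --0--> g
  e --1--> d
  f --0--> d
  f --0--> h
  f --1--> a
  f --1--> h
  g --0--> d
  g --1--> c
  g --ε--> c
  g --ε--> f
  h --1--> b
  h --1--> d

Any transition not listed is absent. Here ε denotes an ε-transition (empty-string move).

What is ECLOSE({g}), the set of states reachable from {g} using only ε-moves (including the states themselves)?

{c, f, g}

Begin with {g}.
ε-move g → c; add c.
ε-move g → f; add f.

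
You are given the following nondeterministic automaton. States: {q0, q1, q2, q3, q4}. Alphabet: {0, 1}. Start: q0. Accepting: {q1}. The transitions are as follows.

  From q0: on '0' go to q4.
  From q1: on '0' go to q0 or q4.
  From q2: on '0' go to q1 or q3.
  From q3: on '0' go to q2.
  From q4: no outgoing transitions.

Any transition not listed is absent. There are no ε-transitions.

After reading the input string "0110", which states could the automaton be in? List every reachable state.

∅

Start in {q0}.
Read '0': {q0} → {q4}.
Read '1': {q4} → ∅.
The set is empty and remains empty for the remaining 2 symbols.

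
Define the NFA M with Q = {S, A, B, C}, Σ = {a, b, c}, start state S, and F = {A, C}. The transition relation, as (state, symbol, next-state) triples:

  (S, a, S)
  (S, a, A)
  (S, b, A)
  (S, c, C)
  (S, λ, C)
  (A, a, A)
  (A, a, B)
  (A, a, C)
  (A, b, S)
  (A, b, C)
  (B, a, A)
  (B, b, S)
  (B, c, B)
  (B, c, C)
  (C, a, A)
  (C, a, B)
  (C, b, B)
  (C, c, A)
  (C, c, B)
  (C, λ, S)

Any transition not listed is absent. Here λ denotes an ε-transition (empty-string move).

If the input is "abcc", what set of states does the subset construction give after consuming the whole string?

{S, A, B, C}

Start: ε-closure({S}) = {S, C}.
Read 'a': S→{S, A}, C→{A, B}; union {S, A, B}; ε-closure = {S, A, B, C}.
Read 'b': S→{A}, A→{S, C}, B→{S}, C→{B}; now {S, A, B, C}.
Read 'c': S→{C}, A→∅, B→{B, C}, C→{A, B}; union {A, B, C}; ε-closure = {S, A, B, C}.
Read 'c': S→{C}, A→∅, B→{B, C}, C→{A, B}; union {A, B, C}; ε-closure = {S, A, B, C}.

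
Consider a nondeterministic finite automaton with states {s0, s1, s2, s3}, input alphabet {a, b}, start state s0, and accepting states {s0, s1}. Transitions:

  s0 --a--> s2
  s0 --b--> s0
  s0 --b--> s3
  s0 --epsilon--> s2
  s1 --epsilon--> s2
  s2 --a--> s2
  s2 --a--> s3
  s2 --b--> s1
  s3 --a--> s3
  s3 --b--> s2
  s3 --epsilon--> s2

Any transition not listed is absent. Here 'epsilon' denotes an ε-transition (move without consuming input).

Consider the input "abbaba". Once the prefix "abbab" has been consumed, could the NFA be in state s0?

Start: ε-closure({s0}) = {s0, s2}.
Read 'a': s0→{s2}, s2→{s2, s3}; now {s2, s3}.
Read 'b': s2→{s1}, s3→{s2}; now {s1, s2}.
Read 'b': s1→∅, s2→{s1}; union {s1}; ε-closure = {s1, s2}.
Read 'a': s1→∅, s2→{s2, s3}; now {s2, s3}.
Read 'b': s2→{s1}, s3→{s2}; now {s1, s2}.
State s0 is not in {s1, s2}.

No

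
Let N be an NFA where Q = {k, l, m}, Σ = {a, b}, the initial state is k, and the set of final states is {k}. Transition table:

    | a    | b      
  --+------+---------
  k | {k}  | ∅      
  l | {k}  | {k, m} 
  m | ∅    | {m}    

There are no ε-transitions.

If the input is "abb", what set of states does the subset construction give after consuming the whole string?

Start in {k}.
Read 'a': k→{k}; now {k}.
Read 'b': k→∅; now ∅.
The set is empty and remains empty for the remaining 1 symbol.

∅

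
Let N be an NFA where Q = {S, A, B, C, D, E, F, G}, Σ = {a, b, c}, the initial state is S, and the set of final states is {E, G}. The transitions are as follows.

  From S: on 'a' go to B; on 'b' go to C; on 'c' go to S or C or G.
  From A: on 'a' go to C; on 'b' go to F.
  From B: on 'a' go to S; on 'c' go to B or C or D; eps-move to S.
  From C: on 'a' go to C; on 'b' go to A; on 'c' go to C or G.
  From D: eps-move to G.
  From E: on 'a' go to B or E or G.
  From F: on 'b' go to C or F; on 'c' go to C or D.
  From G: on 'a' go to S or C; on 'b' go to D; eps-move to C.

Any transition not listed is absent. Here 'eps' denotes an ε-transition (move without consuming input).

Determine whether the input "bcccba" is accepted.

No

Start in {S}.
Read 'b': S→{C}; now {C}.
Read 'c': C→{C, G}; now {C, G}.
Read 'c': C→{C, G}, G→∅; now {C, G}.
Read 'c': C→{C, G}, G→∅; now {C, G}.
Read 'b': C→{A}, G→{D}; union {A, D}; ε-closure = {A, C, D, G}.
Read 'a': A→{C}, C→{C}, D→∅, G→{S, C}; now {S, C}.
The final set {S, C} contains no accepting state.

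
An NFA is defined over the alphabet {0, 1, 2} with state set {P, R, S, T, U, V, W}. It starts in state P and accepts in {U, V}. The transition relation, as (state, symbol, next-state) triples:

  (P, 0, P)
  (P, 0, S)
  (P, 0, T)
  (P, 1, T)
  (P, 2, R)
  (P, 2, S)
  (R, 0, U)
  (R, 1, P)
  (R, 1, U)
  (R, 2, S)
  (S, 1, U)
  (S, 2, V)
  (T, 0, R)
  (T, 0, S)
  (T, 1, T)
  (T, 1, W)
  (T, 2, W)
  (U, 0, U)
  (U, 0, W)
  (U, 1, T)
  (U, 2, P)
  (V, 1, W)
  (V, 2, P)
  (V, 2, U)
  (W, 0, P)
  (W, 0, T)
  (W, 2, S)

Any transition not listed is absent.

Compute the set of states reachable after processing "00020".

{P, S, T, U}

Start in {P}.
Read '0': P→{P, S, T}; now {P, S, T}.
Read '0': P→{P, S, T}, S→∅, T→{R, S}; now {P, R, S, T}.
Read '0': P→{P, S, T}, R→{U}, S→∅, T→{R, S}; now {P, R, S, T, U}.
Read '2': P→{R, S}, R→{S}, S→{V}, T→{W}, U→{P}; now {P, R, S, V, W}.
Read '0': P→{P, S, T}, R→{U}, S→∅, V→∅, W→{P, T}; now {P, S, T, U}.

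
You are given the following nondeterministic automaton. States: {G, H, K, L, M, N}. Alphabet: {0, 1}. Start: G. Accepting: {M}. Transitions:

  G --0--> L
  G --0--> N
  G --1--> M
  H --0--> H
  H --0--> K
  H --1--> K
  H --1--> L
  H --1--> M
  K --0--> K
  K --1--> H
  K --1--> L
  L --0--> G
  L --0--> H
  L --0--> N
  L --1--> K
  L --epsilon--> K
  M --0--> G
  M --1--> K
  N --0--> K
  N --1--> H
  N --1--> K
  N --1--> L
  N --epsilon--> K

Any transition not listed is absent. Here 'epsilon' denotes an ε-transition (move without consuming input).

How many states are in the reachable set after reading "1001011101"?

Start in {G}.
Read '1': {G} → {M}.
Read '0': {M} → {G}.
Read '0': {G} → {K, L, N}.
Read '1': {K, L, N} → {H, K, L}.
Read '0': {H, K, L} → {G, H, K, N}.
Read '1': {G, H, K, N} → {H, K, L, M}.
Read '1': {H, K, L, M} → {H, K, L, M}.
Read '1': {H, K, L, M} → {H, K, L, M}.
Read '0': {H, K, L, M} → {G, H, K, N}.
Read '1': {G, H, K, N} → {H, K, L, M}.
That set has 4 states.

4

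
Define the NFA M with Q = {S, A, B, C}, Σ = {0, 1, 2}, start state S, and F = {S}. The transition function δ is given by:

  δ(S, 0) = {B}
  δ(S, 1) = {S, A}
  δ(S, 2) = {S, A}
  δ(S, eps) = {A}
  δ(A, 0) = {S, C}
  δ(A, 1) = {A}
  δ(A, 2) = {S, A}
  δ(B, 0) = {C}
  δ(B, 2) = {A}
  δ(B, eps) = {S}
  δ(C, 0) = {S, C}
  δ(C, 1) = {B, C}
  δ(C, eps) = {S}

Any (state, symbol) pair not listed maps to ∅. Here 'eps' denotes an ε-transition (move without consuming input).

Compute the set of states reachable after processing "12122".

{S, A}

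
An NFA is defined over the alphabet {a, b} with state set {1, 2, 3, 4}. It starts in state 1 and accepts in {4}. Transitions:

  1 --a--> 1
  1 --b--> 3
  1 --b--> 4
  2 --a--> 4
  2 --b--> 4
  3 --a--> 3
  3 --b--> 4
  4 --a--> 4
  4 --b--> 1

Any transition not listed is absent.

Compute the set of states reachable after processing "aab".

{3, 4}

Start in {1}.
Read 'a': 1→{1}; now {1}.
Read 'a': 1→{1}; now {1}.
Read 'b': 1→{3, 4}; now {3, 4}.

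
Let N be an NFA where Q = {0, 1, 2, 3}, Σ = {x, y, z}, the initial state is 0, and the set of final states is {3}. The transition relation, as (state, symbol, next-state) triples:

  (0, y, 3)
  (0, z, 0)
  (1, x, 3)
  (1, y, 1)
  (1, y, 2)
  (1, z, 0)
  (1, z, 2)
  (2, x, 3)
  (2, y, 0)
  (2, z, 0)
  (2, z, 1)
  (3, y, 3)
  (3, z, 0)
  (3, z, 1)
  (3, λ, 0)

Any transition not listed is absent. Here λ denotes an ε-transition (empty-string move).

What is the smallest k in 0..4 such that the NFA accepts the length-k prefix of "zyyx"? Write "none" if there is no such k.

2

Start in {0}.
Read 'z': 0→{0}; now {0}.
Read 'y': 0→{3}; union {3}; ε-closure = {0, 3}.
None of the earlier sets intersect F, but {0, 3} does.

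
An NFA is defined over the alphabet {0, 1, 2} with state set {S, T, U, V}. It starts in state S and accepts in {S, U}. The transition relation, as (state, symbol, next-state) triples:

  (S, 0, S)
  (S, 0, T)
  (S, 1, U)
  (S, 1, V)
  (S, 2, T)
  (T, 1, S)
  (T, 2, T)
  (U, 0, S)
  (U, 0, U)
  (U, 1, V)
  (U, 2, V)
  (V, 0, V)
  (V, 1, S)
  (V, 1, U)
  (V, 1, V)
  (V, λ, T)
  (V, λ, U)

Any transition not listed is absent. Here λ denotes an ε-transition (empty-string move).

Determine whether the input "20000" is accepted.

No

Start in {S}.
Read '2': S→{T}; now {T}.
Read '0': T→∅; now ∅.
The set is empty and remains empty for the remaining 3 symbols.
The final set ∅ contains no accepting state.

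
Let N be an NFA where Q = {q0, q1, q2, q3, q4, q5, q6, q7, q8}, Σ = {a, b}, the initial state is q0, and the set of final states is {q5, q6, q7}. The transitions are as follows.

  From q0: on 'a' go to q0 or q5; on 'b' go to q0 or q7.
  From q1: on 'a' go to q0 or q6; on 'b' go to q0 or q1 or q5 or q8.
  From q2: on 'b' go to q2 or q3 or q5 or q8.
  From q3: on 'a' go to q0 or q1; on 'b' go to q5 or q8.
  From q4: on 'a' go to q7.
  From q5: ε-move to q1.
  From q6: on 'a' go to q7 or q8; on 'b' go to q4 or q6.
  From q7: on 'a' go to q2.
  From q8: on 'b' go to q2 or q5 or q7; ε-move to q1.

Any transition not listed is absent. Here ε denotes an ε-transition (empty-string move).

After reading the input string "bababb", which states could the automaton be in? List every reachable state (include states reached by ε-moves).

{q0, q1, q2, q3, q4, q5, q6, q7, q8}

Start in {q0}.
Read 'b': {q0} → {q0, q7}.
Read 'a': {q0, q7} → {q0, q1, q2, q5}.
Read 'b': {q0, q1, q2, q5} → {q0, q1, q2, q3, q5, q7, q8}.
Read 'a': {q0, q1, q2, q3, q5, q7, q8} → {q0, q1, q2, q5, q6}.
Read 'b': {q0, q1, q2, q5, q6} → {q0, q1, q2, q3, q4, q5, q6, q7, q8}.
Read 'b': {q0, q1, q2, q3, q4, q5, q6, q7, q8} → {q0, q1, q2, q3, q4, q5, q6, q7, q8}.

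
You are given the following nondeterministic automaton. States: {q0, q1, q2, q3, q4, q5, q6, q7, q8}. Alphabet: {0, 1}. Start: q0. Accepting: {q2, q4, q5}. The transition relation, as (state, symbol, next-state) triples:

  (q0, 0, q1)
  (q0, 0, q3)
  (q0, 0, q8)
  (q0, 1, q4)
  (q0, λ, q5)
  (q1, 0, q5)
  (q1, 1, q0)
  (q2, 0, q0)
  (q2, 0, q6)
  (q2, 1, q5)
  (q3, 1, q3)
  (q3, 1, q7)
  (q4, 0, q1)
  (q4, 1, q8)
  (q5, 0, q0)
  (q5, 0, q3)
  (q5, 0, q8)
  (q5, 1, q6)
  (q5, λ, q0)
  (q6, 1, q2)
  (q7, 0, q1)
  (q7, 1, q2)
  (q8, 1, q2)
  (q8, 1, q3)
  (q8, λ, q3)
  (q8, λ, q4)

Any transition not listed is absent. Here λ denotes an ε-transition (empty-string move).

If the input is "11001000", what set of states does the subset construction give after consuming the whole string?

Start: ε-closure({q0}) = {q0, q5}.
Read '1': {q0, q5} → {q4, q6}.
Read '1': {q4, q6} → {q2, q3, q4, q8}.
Read '0': {q2, q3, q4, q8} → {q0, q1, q5, q6}.
Read '0': {q0, q1, q5, q6} → {q0, q1, q3, q4, q5, q8}.
Read '1': {q0, q1, q3, q4, q5, q8} → {q0, q2, q3, q4, q5, q6, q7, q8}.
Read '0': {q0, q2, q3, q4, q5, q6, q7, q8} → {q0, q1, q3, q4, q5, q6, q8}.
Read '0': {q0, q1, q3, q4, q5, q6, q8} → {q0, q1, q3, q4, q5, q8}.
Read '0': {q0, q1, q3, q4, q5, q8} → {q0, q1, q3, q4, q5, q8}.

{q0, q1, q3, q4, q5, q8}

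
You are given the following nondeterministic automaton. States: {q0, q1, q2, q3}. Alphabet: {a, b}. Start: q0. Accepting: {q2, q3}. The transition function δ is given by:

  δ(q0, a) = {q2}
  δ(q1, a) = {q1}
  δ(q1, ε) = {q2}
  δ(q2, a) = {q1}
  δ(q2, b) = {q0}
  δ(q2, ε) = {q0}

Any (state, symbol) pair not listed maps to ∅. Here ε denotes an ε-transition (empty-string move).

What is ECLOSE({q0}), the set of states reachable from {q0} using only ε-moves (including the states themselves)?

{q0}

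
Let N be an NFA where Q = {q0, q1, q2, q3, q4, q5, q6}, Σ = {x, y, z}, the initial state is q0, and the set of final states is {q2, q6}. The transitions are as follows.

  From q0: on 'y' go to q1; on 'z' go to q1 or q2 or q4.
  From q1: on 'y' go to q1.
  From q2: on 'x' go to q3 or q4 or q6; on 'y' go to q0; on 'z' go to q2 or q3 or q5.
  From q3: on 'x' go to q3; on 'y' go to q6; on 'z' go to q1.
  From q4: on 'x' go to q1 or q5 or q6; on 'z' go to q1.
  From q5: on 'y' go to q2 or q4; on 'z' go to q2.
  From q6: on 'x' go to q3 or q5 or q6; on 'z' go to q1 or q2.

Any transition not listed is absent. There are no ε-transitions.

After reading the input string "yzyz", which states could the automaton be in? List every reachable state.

Start in {q0}.
Read 'y': q0→{q1}; now {q1}.
Read 'z': q1→∅; now ∅.
The set is empty and remains empty for the remaining 2 symbols.

∅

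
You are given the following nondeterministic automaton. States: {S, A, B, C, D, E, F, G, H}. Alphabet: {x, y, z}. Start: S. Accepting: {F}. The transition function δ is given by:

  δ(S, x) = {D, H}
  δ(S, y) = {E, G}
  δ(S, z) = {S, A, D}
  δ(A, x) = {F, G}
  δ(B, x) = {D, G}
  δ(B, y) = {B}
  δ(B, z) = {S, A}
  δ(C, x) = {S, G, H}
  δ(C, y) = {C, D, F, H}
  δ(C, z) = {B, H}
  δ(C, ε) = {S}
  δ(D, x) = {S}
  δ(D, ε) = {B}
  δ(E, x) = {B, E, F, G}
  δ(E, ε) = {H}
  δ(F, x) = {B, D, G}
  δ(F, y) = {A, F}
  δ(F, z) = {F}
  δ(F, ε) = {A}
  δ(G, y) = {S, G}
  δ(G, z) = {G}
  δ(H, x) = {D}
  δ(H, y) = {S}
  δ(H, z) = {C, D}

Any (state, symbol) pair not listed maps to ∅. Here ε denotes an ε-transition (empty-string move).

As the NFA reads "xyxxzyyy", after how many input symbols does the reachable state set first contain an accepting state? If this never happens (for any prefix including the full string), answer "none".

none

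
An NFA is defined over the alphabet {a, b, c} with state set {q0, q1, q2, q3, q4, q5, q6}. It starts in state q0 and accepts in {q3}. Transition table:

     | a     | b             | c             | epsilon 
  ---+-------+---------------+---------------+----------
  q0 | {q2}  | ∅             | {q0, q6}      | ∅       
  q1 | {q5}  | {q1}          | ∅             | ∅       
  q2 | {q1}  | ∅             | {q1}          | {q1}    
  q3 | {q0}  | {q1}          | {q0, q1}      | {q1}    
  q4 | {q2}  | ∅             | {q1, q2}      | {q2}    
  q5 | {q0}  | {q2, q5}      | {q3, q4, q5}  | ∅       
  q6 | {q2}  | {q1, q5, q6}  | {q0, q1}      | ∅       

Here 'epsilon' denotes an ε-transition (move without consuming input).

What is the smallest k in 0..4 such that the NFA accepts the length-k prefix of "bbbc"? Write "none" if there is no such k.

Start in {q0}.
Read 'b': q0→∅; now ∅.
The set is empty and remains empty for the remaining 3 symbols.
No reachable set along the way intersects F.

none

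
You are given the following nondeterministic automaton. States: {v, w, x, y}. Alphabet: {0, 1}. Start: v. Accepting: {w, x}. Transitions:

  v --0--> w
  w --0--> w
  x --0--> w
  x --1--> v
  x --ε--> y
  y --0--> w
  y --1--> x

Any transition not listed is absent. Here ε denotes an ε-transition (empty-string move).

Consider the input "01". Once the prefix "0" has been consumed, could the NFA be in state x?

No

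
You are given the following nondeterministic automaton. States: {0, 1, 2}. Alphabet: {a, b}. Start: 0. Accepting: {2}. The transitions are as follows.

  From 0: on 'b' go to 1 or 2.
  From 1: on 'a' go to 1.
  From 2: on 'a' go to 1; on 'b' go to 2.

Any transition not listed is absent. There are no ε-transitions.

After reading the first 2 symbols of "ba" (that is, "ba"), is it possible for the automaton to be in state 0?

Start in {0}.
Read 'b': 0→{1, 2}; now {1, 2}.
Read 'a': 1→{1}, 2→{1}; now {1}.
State 0 is not in {1}.

No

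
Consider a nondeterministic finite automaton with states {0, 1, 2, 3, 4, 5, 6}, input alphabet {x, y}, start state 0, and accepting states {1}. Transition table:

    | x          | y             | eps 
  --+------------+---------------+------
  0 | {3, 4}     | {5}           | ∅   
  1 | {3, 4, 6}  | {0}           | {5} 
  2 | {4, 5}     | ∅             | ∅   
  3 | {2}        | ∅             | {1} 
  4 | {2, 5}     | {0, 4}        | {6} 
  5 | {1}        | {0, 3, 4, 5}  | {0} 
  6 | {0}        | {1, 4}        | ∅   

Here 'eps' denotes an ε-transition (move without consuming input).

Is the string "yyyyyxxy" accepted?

Yes

Start in {0}.
Read 'y': 0→{5}; union {5}; ε-closure = {0, 5}.
Read 'y': 0→{5}, 5→{0, 3, 4, 5}; union {0, 3, 4, 5}; ε-closure = {0, 1, 3, 4, 5, 6}.
Read 'y': 0→{5}, 1→{0}, 3→∅, 4→{0, 4}, 5→{0, 3, 4, 5}, 6→{1, 4}; union {0, 1, 3, 4, 5}; ε-closure = {0, 1, 3, 4, 5, 6}.
Read 'y': 0→{5}, 1→{0}, 3→∅, 4→{0, 4}, 5→{0, 3, 4, 5}, 6→{1, 4}; union {0, 1, 3, 4, 5}; ε-closure = {0, 1, 3, 4, 5, 6}.
Read 'y': 0→{5}, 1→{0}, 3→∅, 4→{0, 4}, 5→{0, 3, 4, 5}, 6→{1, 4}; union {0, 1, 3, 4, 5}; ε-closure = {0, 1, 3, 4, 5, 6}.
Read 'x': 0→{3, 4}, 1→{3, 4, 6}, 3→{2}, 4→{2, 5}, 5→{1}, 6→{0}; now {0, 1, 2, 3, 4, 5, 6}.
Read 'x': 0→{3, 4}, 1→{3, 4, 6}, 2→{4, 5}, 3→{2}, 4→{2, 5}, 5→{1}, 6→{0}; now {0, 1, 2, 3, 4, 5, 6}.
Read 'y': 0→{5}, 1→{0}, 2→∅, 3→∅, 4→{0, 4}, 5→{0, 3, 4, 5}, 6→{1, 4}; union {0, 1, 3, 4, 5}; ε-closure = {0, 1, 3, 4, 5, 6}.
The final set {0, 1, 3, 4, 5, 6} contains the accepting state 1.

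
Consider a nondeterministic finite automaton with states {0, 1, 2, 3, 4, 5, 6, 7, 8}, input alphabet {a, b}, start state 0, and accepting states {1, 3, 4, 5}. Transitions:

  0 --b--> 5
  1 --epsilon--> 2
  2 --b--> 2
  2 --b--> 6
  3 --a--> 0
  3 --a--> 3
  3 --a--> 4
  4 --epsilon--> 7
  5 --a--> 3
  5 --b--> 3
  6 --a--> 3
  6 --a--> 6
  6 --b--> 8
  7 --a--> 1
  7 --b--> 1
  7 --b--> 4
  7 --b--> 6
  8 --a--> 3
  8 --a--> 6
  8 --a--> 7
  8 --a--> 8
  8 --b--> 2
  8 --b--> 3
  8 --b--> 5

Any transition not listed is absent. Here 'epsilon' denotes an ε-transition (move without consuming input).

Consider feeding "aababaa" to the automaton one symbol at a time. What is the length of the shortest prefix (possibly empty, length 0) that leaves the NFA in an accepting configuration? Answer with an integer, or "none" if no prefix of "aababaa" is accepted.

none

Start in {0}.
Read 'a': 0→∅; now ∅.
The set is empty and remains empty for the remaining 6 symbols.
No reachable set along the way intersects F.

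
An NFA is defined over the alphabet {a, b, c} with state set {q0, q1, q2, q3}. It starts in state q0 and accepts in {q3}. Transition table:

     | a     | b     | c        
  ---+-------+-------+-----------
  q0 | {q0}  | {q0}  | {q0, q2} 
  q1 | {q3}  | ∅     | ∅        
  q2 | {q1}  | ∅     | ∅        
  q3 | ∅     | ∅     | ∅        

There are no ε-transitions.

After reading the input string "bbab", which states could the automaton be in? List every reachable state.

Start in {q0}.
Read 'b': {q0} → {q0}.
Read 'b': {q0} → {q0}.
Read 'a': {q0} → {q0}.
Read 'b': {q0} → {q0}.

{q0}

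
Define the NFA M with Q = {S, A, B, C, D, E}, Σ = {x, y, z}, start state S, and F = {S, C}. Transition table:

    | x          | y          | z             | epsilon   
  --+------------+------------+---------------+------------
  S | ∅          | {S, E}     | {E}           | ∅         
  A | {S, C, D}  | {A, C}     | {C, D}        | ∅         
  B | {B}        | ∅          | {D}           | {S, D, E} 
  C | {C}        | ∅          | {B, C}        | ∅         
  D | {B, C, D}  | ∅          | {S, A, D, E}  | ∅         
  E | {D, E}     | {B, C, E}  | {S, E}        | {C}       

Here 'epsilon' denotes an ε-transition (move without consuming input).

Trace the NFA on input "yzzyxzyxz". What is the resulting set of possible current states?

{S, A, B, C, D, E}

Start in {S}.
Read 'y': S→{S, E}; union {S, E}; ε-closure = {S, C, E}.
Read 'z': S→{E}, C→{B, C}, E→{S, E}; union {S, B, C, E}; ε-closure = {S, B, C, D, E}.
Read 'z': S→{E}, B→{D}, C→{B, C}, D→{S, A, D, E}, E→{S, E}; now {S, A, B, C, D, E}.
Read 'y': S→{S, E}, A→{A, C}, B→∅, C→∅, D→∅, E→{B, C, E}; union {S, A, B, C, E}; ε-closure = {S, A, B, C, D, E}.
Read 'x': S→∅, A→{S, C, D}, B→{B}, C→{C}, D→{B, C, D}, E→{D, E}; now {S, B, C, D, E}.
Read 'z': S→{E}, B→{D}, C→{B, C}, D→{S, A, D, E}, E→{S, E}; now {S, A, B, C, D, E}.
Read 'y': S→{S, E}, A→{A, C}, B→∅, C→∅, D→∅, E→{B, C, E}; union {S, A, B, C, E}; ε-closure = {S, A, B, C, D, E}.
Read 'x': S→∅, A→{S, C, D}, B→{B}, C→{C}, D→{B, C, D}, E→{D, E}; now {S, B, C, D, E}.
Read 'z': S→{E}, B→{D}, C→{B, C}, D→{S, A, D, E}, E→{S, E}; now {S, A, B, C, D, E}.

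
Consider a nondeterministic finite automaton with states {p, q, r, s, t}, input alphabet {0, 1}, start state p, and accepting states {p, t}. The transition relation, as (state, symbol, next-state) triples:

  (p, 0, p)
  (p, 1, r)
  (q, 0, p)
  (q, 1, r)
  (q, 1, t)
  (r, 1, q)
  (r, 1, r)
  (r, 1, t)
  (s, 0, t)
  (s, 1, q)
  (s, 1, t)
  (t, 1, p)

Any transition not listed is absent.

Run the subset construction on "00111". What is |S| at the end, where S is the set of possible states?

4

Start in {p}.
Read '0': p→{p}; now {p}.
Read '0': p→{p}; now {p}.
Read '1': p→{r}; now {r}.
Read '1': r→{q, r, t}; now {q, r, t}.
Read '1': q→{r, t}, r→{q, r, t}, t→{p}; now {p, q, r, t}.
That set has 4 states.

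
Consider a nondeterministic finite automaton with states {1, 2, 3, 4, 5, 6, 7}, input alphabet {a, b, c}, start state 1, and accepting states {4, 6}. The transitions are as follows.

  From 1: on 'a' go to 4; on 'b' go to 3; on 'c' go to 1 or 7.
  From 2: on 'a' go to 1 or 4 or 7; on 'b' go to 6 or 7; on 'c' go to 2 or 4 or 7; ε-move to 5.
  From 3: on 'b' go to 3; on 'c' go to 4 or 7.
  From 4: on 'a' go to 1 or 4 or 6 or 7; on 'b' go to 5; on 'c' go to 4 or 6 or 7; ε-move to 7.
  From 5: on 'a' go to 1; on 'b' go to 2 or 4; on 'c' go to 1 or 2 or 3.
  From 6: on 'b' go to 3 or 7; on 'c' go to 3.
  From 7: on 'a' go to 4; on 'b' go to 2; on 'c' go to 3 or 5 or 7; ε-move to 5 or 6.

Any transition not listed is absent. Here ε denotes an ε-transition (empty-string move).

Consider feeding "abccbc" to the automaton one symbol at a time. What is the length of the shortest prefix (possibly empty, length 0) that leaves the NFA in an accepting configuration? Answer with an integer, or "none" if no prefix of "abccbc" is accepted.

1

Start in {1}.
Read 'a': {1} → {4, 5, 6, 7}.
None of the earlier sets intersect F, but {4, 5, 6, 7} does.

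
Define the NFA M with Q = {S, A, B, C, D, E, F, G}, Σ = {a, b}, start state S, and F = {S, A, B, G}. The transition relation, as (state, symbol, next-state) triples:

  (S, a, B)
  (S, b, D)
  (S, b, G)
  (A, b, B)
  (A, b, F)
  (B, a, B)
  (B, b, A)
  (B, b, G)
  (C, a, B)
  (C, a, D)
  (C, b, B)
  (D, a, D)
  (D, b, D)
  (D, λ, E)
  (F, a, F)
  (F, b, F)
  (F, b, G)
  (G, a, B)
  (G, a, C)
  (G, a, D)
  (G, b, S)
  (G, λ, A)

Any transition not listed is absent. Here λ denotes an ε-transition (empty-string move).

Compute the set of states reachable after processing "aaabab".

{A, B, D, E, G}

Start in {S}.
Read 'a': S→{B}; now {B}.
Read 'a': B→{B}; now {B}.
Read 'a': B→{B}; now {B}.
Read 'b': B→{A, G}; now {A, G}.
Read 'a': A→∅, G→{B, C, D}; union {B, C, D}; ε-closure = {B, C, D, E}.
Read 'b': B→{A, G}, C→{B}, D→{D}, E→∅; union {A, B, D, G}; ε-closure = {A, B, D, E, G}.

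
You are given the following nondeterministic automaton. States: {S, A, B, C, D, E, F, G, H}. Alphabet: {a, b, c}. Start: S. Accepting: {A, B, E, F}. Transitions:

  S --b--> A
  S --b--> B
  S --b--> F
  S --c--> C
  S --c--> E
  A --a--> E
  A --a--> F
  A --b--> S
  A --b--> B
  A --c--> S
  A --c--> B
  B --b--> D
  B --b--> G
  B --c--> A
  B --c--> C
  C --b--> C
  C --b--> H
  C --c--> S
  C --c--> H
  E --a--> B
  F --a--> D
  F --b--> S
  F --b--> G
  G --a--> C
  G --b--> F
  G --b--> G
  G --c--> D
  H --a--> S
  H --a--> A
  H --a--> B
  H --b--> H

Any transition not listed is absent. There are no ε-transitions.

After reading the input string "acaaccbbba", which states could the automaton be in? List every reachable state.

Start in {S}.
Read 'a': {S} → ∅.
The set is empty and remains empty for the remaining 9 symbols.

∅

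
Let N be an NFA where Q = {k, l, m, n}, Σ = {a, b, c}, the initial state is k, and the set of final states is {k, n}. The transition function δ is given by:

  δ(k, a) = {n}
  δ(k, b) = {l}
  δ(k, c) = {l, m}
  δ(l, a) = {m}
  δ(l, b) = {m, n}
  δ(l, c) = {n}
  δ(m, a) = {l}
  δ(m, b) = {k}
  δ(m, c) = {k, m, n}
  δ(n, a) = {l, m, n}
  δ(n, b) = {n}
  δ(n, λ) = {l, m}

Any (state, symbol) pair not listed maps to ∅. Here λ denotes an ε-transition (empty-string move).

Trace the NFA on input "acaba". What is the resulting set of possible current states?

Start in {k}.
Read 'a': k→{n}; union {n}; ε-closure = {l, m, n}.
Read 'c': l→{n}, m→{k, m, n}, n→∅; union {k, m, n}; ε-closure = {k, l, m, n}.
Read 'a': k→{n}, l→{m}, m→{l}, n→{l, m, n}; now {l, m, n}.
Read 'b': l→{m, n}, m→{k}, n→{n}; union {k, m, n}; ε-closure = {k, l, m, n}.
Read 'a': k→{n}, l→{m}, m→{l}, n→{l, m, n}; now {l, m, n}.

{l, m, n}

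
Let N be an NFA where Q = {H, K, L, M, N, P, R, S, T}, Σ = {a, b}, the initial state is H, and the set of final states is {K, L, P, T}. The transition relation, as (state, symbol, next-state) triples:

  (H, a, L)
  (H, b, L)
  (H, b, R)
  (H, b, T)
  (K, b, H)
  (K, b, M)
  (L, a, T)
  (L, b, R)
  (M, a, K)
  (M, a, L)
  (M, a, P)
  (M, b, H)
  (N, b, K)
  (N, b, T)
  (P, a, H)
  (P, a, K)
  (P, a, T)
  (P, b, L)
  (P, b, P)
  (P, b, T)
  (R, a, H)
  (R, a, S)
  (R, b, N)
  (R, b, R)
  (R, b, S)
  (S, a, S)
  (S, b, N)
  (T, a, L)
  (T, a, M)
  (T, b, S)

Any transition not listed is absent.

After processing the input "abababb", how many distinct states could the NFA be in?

6

Start in {H}.
Read 'a': H→{L}; now {L}.
Read 'b': L→{R}; now {R}.
Read 'a': R→{H, S}; now {H, S}.
Read 'b': H→{L, R, T}, S→{N}; now {L, N, R, T}.
Read 'a': L→{T}, N→∅, R→{H, S}, T→{L, M}; now {H, L, M, S, T}.
Read 'b': H→{L, R, T}, L→{R}, M→{H}, S→{N}, T→{S}; now {H, L, N, R, S, T}.
Read 'b': H→{L, R, T}, L→{R}, N→{K, T}, R→{N, R, S}, S→{N}, T→{S}; now {K, L, N, R, S, T}.
That set has 6 states.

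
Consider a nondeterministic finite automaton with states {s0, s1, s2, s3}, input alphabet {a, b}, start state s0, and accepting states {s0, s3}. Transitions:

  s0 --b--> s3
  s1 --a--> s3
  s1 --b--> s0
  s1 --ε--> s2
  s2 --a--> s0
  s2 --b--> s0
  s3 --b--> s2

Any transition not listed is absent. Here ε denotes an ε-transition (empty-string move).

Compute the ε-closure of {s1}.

{s1, s2}

Begin with {s1}.
ε-move s1 → s2; add s2.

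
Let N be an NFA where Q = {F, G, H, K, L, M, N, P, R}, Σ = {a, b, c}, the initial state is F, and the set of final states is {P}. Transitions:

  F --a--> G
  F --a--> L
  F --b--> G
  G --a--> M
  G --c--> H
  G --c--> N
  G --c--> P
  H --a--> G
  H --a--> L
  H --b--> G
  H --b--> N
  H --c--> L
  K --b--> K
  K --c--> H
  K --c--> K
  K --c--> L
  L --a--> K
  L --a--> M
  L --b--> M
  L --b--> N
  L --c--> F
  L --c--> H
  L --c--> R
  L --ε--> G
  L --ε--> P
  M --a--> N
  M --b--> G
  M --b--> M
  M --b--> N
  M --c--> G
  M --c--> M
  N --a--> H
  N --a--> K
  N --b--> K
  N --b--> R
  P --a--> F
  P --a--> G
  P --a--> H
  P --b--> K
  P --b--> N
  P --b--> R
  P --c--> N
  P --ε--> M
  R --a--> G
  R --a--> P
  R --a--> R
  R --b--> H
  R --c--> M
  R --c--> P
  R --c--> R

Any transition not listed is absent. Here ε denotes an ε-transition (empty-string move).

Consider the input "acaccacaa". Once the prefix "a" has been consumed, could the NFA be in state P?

Yes

Start in {F}.
Read 'a': F→{G, L}; union {G, L}; ε-closure = {G, L, M, P}.
State P is in {G, L, M, P}.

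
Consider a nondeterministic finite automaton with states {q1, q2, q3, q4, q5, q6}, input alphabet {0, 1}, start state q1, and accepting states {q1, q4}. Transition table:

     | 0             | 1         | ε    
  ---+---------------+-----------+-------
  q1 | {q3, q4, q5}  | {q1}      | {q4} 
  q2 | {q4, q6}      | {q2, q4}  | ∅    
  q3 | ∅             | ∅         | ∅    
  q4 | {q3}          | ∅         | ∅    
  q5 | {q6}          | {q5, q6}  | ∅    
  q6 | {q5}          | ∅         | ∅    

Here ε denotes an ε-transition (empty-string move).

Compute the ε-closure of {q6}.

Begin with {q6}.
No ε-moves leave this set, so the closure equals the set itself.

{q6}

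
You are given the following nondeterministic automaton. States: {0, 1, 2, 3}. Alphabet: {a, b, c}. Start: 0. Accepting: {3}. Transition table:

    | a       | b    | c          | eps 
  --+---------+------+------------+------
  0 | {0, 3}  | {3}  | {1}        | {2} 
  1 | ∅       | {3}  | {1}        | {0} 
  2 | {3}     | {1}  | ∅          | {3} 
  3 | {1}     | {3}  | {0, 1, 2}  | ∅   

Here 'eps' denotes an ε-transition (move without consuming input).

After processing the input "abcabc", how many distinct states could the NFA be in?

4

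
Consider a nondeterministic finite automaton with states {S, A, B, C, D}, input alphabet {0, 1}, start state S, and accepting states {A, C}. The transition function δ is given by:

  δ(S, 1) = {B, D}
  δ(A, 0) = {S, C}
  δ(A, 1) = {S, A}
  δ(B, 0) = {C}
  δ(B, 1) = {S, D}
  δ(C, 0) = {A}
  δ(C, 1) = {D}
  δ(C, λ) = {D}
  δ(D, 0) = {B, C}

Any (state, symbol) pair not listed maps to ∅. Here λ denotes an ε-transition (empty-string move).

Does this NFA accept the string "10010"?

Start in {S}.
Read '1': {S} → {B, D}.
Read '0': {B, D} → {B, C, D}.
Read '0': {B, C, D} → {A, B, C, D}.
Read '1': {A, B, C, D} → {S, A, D}.
Read '0': {S, A, D} → {S, B, C, D}.
The final set {S, B, C, D} contains the accepting state C.

Yes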